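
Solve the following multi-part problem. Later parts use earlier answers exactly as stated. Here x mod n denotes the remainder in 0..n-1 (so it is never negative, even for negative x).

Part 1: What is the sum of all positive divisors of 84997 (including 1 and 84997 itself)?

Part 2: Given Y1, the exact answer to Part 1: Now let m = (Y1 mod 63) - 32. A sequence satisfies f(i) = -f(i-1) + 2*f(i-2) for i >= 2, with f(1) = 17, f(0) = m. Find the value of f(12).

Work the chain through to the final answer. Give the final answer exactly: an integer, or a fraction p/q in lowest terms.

-66917

Part 1: 84997 = 11 * 7727; sigma = (1 + 11) * (1 + 7727) = 12 * 7728 = 92736; answer 92736
Part 2: Y1 = 92736; m = -32; f(2) = -1*(17) + 2*(-32) = -81; iterating: f(2)=-81, f(3)=115, f(4)=-277, f(5)=507, f(6)=-1061, f(7)=2075, f(8)=-4197, f(9)=8347, f(10)=-16741, f(11)=33435, f(12)=-66917; answer -66917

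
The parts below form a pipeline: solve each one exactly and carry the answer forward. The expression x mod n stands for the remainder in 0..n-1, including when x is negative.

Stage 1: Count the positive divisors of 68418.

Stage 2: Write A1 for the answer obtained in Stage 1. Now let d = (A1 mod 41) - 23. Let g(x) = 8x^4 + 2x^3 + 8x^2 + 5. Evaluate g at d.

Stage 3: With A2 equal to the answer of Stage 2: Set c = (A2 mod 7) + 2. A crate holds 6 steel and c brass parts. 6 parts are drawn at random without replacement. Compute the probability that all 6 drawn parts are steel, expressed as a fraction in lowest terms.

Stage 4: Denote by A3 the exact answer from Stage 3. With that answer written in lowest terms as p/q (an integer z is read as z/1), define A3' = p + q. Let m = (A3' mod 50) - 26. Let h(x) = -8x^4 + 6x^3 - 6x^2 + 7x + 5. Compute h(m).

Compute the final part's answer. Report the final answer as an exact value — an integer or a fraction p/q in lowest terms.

Stage 1: 68418 = 2 * 3^3 * 7 * 181; number of divisors = (1+1) * (3+1) * (1+1) * (1+1) = 32; answer 32
Stage 2: A1 = 32; d = 9; 8*(9)^4 + 2*(9)^3 + 8*(9)^2 + 5 = (52488) + (1458) + (648) + (5) = 54599; answer 54599
Stage 3: A2 = 54599; c = 8; total draws C(14,6) = 3003; favorable C(6,6) = 1; P = 1/3003; answer 1/3003
Stage 4: A3 = 1/3003; threaded value p + q = 3004; m = -22; -8*(-22)^4 + 6*(-22)^3 - 6*(-22)^2 + 7*(-22)^1 + 5 = (-1874048) + (-63888) + (-2904) + (-154) + (5) = -1940989; answer -1940989

-1940989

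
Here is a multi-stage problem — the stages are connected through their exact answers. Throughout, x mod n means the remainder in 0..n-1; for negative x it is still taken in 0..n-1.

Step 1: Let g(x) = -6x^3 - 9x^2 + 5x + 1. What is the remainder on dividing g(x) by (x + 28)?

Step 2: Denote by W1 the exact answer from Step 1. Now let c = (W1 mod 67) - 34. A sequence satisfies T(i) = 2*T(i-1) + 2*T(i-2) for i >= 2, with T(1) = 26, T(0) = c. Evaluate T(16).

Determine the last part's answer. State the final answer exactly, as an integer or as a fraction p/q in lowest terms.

66202880

Step 1: remainder = value at the root: -6*(-28)^3 - 9*(-28)^2 + 5*(-28)^1 + 1 = (131712) + (-7056) + (-140) + (1) = 124517; answer 124517
Step 2: W1 = 124517; c = -3; T(2) = 2*(26) + 2*(-3) = 46; iterating: T(2)=46, T(3)=144, T(4)=380, T(5)=1048, T(6)=2856, T(7)=7808, T(8)=21328, T(9)=58272, T(10)=159200, T(11)=434944, T(12)=1188288, T(13)=3246464, T(14)=8869504, T(15)=24231936, T(16)=66202880; answer 66202880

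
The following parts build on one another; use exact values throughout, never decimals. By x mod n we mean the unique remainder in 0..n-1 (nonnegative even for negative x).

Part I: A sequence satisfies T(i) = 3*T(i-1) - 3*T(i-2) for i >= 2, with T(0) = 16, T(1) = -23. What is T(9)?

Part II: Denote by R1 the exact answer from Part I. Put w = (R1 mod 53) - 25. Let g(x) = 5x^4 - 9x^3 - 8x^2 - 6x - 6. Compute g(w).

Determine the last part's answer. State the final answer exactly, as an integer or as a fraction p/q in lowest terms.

Part I: T(2) = 3*(-23) - 3*(16) = -117; iterating: T(2)=-117, T(3)=-282, T(4)=-495, T(5)=-639, T(6)=-432, T(7)=621, T(8)=3159, T(9)=7614; answer 7614
Part II: R1 = 7614; w = 10; 5*(10)^4 - 9*(10)^3 - 8*(10)^2 - 6*(10)^1 - 6 = (50000) + (-9000) + (-800) + (-60) + (-6) = 40134; answer 40134

40134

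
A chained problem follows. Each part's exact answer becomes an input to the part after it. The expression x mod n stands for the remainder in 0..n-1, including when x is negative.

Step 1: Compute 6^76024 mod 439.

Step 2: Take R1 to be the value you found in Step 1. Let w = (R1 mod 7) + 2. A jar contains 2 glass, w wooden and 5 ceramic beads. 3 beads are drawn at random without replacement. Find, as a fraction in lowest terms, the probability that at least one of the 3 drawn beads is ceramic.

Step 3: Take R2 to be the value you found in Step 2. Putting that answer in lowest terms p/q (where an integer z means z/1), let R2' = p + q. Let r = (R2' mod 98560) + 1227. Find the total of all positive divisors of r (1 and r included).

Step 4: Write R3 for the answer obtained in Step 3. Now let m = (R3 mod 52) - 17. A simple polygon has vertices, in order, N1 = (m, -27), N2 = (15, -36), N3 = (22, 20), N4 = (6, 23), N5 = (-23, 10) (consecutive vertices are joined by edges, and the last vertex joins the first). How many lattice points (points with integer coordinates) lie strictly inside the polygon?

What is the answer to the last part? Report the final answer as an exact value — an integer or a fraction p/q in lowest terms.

1657

Step 1: squarings mod 439: 6^1=6, 6^2=36, 6^4=418, 6^8=2, 6^16=4, 6^32=16, 6^64=256, 6^128=125, 6^256=260, 6^512=433, 6^1024=36, 6^2048=418, 6^4096=2, 6^8192=4, 6^16384=16, 6^32768=256, 6^65536=125; 6^76024 = 6^8 * 6^16 * 6^32 * 6^64 * 6^128 * 6^2048 * 6^8192 * 6^65536 = 290 (mod 439); answer 290
Step 2: R1 = 290; w = 5; total draws C(12,3) = 220; complement C(7,3) = 35; favorable 220 - 35 = 185; P = 37/44; answer 37/44
Step 3: R2 = 37/44; threaded value p + q = 81; r = 1308; 1308 = 2^2 * 3 * 109; sigma = (1 + 2 + 4) * (1 + 3) * (1 + 109) = 7 * 4 * 110 = 3080; answer 3080
Step 4: R3 = 3080; m = -5; cross terms: (-5*-36 - 15*-27)=585, (15*20 - 22*-36)=1092, (22*23 - 6*20)=386, (6*10 - -23*23)=589, (-23*-27 - -5*10)=671; twice the area = |3323| = 3323; area = 3323/2; boundary points = 1 + 7 + 1 + 1 + 1 = 11; strictly interior points = area - boundary/2 + 1 = 1657; answer 1657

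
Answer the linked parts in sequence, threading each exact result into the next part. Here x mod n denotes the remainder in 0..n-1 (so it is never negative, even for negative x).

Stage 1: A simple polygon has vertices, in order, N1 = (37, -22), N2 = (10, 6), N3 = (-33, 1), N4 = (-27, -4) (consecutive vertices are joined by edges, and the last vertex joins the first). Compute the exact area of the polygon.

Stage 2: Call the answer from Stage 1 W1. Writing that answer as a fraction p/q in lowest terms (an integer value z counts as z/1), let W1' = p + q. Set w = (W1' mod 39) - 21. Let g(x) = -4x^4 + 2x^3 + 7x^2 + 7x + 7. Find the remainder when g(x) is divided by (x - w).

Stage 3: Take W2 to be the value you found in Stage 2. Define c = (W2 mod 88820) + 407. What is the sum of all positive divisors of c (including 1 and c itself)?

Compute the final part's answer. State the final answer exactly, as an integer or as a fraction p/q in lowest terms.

66402

Stage 1: cross terms: (37*6 - 10*-22)=442, (10*1 - -33*6)=208, (-33*-4 - -27*1)=159, (-27*-22 - 37*-4)=742; twice the area = |1551| = 1551; area = 1551/2; answer 1551/2
Stage 2: W1 = 1551/2; threaded value p + q = 1553; w = 11; remainder = value at the root: -4*(11)^4 + 2*(11)^3 + 7*(11)^2 + 7*(11)^1 + 7 = (-58564) + (2662) + (847) + (77) + (7) = -54971; answer -54971
Stage 3: W2 = -54971; c = 34256; 34256 = 2^4 * 2141; sigma = (1 + 2 + 4 + 8 + 16) * (1 + 2141) = 31 * 2142 = 66402; answer 66402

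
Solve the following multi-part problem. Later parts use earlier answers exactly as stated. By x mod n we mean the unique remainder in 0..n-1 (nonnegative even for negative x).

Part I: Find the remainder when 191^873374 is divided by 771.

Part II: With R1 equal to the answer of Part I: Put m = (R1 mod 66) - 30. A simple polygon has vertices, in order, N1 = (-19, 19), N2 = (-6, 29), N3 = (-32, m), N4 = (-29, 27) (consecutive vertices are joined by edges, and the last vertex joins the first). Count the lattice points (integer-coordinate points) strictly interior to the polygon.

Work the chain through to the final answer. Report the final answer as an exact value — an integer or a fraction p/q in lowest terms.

Part I: squarings mod 771: 191^1=191, 191^2=244, 191^4=169, 191^8=34, 191^16=385, 191^32=193, 191^64=241, 191^128=256, 191^256=1, 191^512=1, 191^1024=1, 191^2048=1, 191^4096=1, 191^8192=1, 191^16384=1, 191^32768=1, 191^65536=1, 191^131072=1, 191^262144=1, 191^524288=1; 191^873374 = 191^2 * 191^4 * 191^8 * 191^16 * 191^128 * 191^256 * 191^512 * 191^4096 * 191^16384 * 191^65536 * 191^262144 * 191^524288 = 430 (mod 771); answer 430
Part II: R1 = 430; m = 4; cross terms: (-19*29 - -6*19)=-437, (-6*4 - -32*29)=904, (-32*27 - -29*4)=-748, (-29*19 - -19*27)=-38; twice the area = |-319| = 319; area = 319/2; boundary points = 1 + 1 + 1 + 2 = 5; strictly interior points = area - boundary/2 + 1 = 158; answer 158

158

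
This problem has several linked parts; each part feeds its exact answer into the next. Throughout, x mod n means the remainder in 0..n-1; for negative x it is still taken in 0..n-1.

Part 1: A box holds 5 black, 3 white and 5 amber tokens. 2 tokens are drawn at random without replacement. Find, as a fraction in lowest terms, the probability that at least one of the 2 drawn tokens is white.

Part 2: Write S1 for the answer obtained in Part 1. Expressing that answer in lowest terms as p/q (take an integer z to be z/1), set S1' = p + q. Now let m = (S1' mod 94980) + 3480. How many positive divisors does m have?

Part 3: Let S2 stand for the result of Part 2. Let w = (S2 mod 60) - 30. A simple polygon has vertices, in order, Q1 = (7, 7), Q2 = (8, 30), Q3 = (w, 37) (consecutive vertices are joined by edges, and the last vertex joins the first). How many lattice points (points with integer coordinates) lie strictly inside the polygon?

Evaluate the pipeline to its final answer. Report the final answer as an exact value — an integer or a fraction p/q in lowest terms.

Part 1: total draws C(13,2) = 78; complement C(10,2) = 45; favorable 78 - 45 = 33; P = 11/26; answer 11/26
Part 2: S1 = 11/26; threaded value p + q = 37; m = 3517; 3517 is prime, so its only divisors are 1 and 3517; count = 2; answer 2
Part 3: S2 = 2; w = -28; cross terms: (7*30 - 8*7)=154, (8*37 - -28*30)=1136, (-28*7 - 7*37)=-455; twice the area = |835| = 835; area = 835/2; boundary points = 1 + 1 + 5 = 7; strictly interior points = area - boundary/2 + 1 = 415; answer 415

415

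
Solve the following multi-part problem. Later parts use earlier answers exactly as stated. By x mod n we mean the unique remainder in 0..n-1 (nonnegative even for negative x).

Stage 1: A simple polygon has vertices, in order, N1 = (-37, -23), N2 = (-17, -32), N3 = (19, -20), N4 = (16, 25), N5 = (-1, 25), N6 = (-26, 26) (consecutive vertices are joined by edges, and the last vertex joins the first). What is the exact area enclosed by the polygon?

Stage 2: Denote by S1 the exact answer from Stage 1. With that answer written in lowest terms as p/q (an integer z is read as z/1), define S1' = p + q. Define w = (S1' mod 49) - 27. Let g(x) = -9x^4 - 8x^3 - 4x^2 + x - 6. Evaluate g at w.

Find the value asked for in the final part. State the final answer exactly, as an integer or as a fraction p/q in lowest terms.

Stage 1: cross terms: (-37*-32 - -17*-23)=793, (-17*-20 - 19*-32)=948, (19*25 - 16*-20)=795, (16*25 - -1*25)=425, (-1*26 - -26*25)=624, (-26*-23 - -37*26)=1560; twice the area = |5145| = 5145; area = 5145/2; answer 5145/2
Stage 2: S1 = 5145/2; threaded value p + q = 5147; w = -25; -9*(-25)^4 - 8*(-25)^3 - 4*(-25)^2 + 1*(-25)^1 - 6 = (-3515625) + (125000) + (-2500) + (-25) + (-6) = -3393156; answer -3393156

-3393156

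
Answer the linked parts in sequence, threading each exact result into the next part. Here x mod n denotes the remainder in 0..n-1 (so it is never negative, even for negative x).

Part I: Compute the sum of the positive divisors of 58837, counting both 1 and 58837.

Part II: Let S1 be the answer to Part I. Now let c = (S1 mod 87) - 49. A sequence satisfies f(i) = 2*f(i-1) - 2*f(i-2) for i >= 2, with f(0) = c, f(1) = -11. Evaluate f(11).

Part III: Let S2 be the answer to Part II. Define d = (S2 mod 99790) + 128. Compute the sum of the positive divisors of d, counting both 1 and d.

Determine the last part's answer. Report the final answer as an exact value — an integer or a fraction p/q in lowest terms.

2772

Part I: 58837 = 17 * 3461; sigma = (1 + 17) * (1 + 3461) = 18 * 3462 = 62316; answer 62316
Part II: S1 = 62316; c = -25; f(2) = 2*(-11) - 2*(-25) = 28; iterating: f(2)=28, f(3)=78, f(4)=100, f(5)=44, f(6)=-112, f(7)=-312, f(8)=-400, f(9)=-176, f(10)=448, f(11)=1248; answer 1248
Part III: S2 = 1248; d = 1376; 1376 = 2^5 * 43; sigma = (1 + 2 + 4 + 8 + 16 + 32) * (1 + 43) = 63 * 44 = 2772; answer 2772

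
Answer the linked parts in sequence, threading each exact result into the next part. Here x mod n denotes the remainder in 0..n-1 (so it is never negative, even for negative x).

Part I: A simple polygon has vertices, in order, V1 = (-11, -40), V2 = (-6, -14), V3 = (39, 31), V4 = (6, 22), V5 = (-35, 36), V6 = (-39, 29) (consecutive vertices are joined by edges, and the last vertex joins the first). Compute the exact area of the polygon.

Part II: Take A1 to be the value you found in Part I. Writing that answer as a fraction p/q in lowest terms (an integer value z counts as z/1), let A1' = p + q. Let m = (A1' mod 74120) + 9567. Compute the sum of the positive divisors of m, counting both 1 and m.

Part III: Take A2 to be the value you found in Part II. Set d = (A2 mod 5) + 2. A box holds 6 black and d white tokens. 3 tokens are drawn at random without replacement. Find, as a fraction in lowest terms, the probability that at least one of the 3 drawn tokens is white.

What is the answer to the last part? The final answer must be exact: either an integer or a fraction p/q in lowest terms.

Part I: cross terms: (-11*-14 - -6*-40)=-86, (-6*31 - 39*-14)=360, (39*22 - 6*31)=672, (6*36 - -35*22)=986, (-35*29 - -39*36)=389, (-39*-40 - -11*29)=1879; twice the area = |4200| = 4200; area = 2100; answer 2100
Part II: A1 = 2100; threaded value p + q = 2101; m = 11668; 11668 = 2^2 * 2917; sigma = (1 + 2 + 4) * (1 + 2917) = 7 * 2918 = 20426; answer 20426
Part III: A2 = 20426; d = 3; total draws C(9,3) = 84; complement C(6,3) = 20; favorable 84 - 20 = 64; P = 16/21; answer 16/21

16/21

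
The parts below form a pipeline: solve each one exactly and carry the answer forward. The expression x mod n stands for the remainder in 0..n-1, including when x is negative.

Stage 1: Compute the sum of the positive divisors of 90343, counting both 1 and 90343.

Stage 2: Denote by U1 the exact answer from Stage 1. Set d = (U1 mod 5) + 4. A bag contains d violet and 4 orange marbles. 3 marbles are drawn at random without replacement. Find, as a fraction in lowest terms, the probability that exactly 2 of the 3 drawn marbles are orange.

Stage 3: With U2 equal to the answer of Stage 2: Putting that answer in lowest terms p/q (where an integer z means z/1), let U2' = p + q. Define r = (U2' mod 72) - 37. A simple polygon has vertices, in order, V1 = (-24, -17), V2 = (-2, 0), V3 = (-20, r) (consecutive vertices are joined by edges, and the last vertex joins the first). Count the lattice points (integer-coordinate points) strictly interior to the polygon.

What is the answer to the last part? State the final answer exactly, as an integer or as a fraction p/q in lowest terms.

36

Stage 1: 90343 = 11 * 43 * 191; sigma = (1 + 11) * (1 + 43) * (1 + 191) = 12 * 44 * 192 = 101376; answer 101376
Stage 2: U1 = 101376; d = 5; total draws C(9,3) = 84; favorable C(4,2)*C(5,1) = 30; P = 5/14; answer 5/14
Stage 3: U2 = 5/14; threaded value p + q = 19; r = -18; cross terms: (-24*0 - -2*-17)=-34, (-2*-18 - -20*0)=36, (-20*-17 - -24*-18)=-92; twice the area = |-90| = 90; area = 45; boundary points = 1 + 18 + 1 = 20; strictly interior points = area - boundary/2 + 1 = 36; answer 36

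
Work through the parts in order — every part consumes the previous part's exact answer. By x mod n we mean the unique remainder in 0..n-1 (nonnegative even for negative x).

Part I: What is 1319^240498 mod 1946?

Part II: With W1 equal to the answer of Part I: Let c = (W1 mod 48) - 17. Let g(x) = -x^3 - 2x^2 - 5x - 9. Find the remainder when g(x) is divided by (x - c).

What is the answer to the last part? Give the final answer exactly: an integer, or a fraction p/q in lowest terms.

Part I: squarings mod 1946: 1319^1=1319, 1319^2=37, 1319^4=1369, 1319^8=163, 1319^16=1271, 1319^32=261, 1319^64=11, 1319^128=121, 1319^256=1019, 1319^512=1143, 1319^1024=683, 1319^2048=1395, 1319^4096=25, 1319^8192=625, 1319^16384=1425, 1319^32768=947, 1319^65536=1649, 1319^131072=639; 1319^240498 = 1319^2 * 1319^16 * 1319^32 * 1319^64 * 1319^256 * 1319^512 * 1319^2048 * 1319^8192 * 1319^32768 * 1319^65536 * 1319^131072 = 183 (mod 1946); answer 183
Part II: W1 = 183; c = 22; remainder = value at the root: -1*(22)^3 - 2*(22)^2 - 5*(22)^1 - 9 = (-10648) + (-968) + (-110) + (-9) = -11735; answer -11735

-11735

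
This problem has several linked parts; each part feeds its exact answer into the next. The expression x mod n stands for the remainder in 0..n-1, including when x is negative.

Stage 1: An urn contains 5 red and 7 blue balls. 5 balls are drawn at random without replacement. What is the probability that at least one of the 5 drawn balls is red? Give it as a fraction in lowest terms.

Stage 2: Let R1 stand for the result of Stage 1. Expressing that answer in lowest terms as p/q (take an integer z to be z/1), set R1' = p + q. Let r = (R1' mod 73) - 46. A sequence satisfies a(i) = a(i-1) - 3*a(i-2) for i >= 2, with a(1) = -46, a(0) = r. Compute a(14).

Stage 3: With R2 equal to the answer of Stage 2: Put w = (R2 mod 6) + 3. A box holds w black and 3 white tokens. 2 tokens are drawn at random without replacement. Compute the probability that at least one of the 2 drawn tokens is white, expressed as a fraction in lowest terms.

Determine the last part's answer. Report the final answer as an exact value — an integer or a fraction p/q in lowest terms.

Stage 1: total draws C(12,5) = 792; complement C(7,5) = 21; favorable 792 - 21 = 771; P = 257/264; answer 257/264
Stage 2: R1 = 257/264; threaded value p + q = 521; r = -36; a(2) = 1*(-46) - 3*(-36) = 62; iterating: a(2)=62, a(3)=200, a(4)=14, a(5)=-586, a(6)=-628, a(7)=1130, a(8)=3014, a(9)=-376, a(10)=-9418, a(11)=-8290, a(12)=19964, a(13)=44834, a(14)=-15058; answer -15058
Stage 3: R2 = -15058; w = 5; total draws C(8,2) = 28; complement C(5,2) = 10; favorable 28 - 10 = 18; P = 9/14; answer 9/14

9/14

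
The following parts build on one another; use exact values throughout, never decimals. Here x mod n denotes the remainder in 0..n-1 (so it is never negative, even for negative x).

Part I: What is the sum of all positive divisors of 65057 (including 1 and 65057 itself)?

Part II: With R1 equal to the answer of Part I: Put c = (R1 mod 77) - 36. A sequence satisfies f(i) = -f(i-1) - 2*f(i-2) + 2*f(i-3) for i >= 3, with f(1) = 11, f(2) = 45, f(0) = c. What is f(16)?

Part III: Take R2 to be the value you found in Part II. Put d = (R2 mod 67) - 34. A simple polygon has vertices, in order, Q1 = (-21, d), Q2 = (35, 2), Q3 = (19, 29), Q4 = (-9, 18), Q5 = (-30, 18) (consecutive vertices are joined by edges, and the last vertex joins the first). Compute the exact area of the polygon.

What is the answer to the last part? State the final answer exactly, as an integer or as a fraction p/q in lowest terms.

4309/2

Part I: 65057 = 67 * 971; sigma = (1 + 67) * (1 + 971) = 68 * 972 = 66096; answer 66096
Part II: R1 = 66096; c = -6; f(3) = -1*(45) - 2*(11) + 2*(-6) = -79; iterating: f(3)=-79, f(4)=11, f(5)=237, f(6)=-417, f(7)=-35, f(8)=1343, f(9)=-2107, f(10)=-649, f(11)=7549, f(12)=-10465, f(13)=-5931, f(14)=41959, f(15)=-51027, f(16)=-44753; answer -44753
Part III: R2 = -44753; d = -31; cross terms: (-21*2 - 35*-31)=1043, (35*29 - 19*2)=977, (19*18 - -9*29)=603, (-9*18 - -30*18)=378, (-30*-31 - -21*18)=1308; twice the area = |4309| = 4309; area = 4309/2; answer 4309/2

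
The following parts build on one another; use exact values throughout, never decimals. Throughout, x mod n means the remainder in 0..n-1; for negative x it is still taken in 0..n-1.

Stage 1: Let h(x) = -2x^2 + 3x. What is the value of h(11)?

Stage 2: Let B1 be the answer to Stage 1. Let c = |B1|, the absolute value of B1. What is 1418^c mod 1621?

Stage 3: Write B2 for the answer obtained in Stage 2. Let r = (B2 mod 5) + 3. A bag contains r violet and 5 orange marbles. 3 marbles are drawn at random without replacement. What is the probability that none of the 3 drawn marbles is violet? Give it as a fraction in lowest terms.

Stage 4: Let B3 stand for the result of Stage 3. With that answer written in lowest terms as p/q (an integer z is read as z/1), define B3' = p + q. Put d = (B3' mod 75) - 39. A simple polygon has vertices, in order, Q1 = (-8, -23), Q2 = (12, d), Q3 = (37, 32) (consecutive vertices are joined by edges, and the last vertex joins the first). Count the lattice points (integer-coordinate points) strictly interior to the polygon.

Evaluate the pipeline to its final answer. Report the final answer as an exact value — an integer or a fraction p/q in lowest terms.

Stage 1: -2*(11)^2 + 3*(11)^1 = (-242) + (33) = -209; answer -209
Stage 2: B1 = -209; c = 209; squarings mod 1621: 1418^1=1418, 1418^2=684, 1418^4=1008, 1418^8=1318, 1418^16=1033, 1418^32=471, 1418^64=1385, 1418^128=582; 1418^209 = 1418^1 * 1418^16 * 1418^64 * 1418^128 = 648 (mod 1621); answer 648
Stage 3: B2 = 648; r = 6; total draws C(11,3) = 165; favorable C(5,3) = 10; P = 2/33; answer 2/33
Stage 4: B3 = 2/33; threaded value p + q = 35; d = -4; cross terms: (-8*-4 - 12*-23)=308, (12*32 - 37*-4)=532, (37*-23 - -8*32)=-595; twice the area = |245| = 245; area = 245/2; boundary points = 1 + 1 + 5 = 7; strictly interior points = area - boundary/2 + 1 = 120; answer 120

120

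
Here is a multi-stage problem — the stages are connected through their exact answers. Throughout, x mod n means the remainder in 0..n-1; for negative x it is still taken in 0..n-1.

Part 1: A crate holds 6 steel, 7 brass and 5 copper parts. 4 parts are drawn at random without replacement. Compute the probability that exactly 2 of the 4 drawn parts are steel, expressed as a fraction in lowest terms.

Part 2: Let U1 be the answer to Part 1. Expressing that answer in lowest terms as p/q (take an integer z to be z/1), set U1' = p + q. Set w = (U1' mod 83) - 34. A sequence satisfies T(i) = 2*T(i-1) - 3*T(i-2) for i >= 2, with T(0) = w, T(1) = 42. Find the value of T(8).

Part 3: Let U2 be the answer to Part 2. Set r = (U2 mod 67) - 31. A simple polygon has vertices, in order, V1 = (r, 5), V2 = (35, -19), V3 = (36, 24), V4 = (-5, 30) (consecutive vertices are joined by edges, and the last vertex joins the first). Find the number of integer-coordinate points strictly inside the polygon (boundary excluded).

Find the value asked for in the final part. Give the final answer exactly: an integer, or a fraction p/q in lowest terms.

Part 1: total draws C(18,4) = 3060; favorable C(6,2)*C(12,2) = 990; P = 11/34; answer 11/34
Part 2: U1 = 11/34; threaded value p + q = 45; w = 11; T(2) = 2*(42) - 3*(11) = 51; iterating: T(2)=51, T(3)=-24, T(4)=-201, T(5)=-330, T(6)=-57, T(7)=876, T(8)=1923; answer 1923
Part 3: U2 = 1923; r = 16; cross terms: (16*-19 - 35*5)=-479, (35*24 - 36*-19)=1524, (36*30 - -5*24)=1200, (-5*5 - 16*30)=-505; twice the area = |1740| = 1740; area = 870; boundary points = 1 + 1 + 1 + 1 = 4; strictly interior points = area - boundary/2 + 1 = 869; answer 869

869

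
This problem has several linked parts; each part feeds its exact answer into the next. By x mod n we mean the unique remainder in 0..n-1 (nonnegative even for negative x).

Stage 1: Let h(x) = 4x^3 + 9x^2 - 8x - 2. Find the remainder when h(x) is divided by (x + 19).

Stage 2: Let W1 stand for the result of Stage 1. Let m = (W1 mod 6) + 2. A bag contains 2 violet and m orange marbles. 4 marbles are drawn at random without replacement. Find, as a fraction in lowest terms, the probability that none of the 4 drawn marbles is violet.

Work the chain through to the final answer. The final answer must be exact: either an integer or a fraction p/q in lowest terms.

5/18

Stage 1: remainder = value at the root: 4*(-19)^3 + 9*(-19)^2 - 8*(-19)^1 - 2 = (-27436) + (3249) + (152) + (-2) = -24037; answer -24037
Stage 2: W1 = -24037; m = 7; total draws C(9,4) = 126; favorable C(7,4) = 35; P = 5/18; answer 5/18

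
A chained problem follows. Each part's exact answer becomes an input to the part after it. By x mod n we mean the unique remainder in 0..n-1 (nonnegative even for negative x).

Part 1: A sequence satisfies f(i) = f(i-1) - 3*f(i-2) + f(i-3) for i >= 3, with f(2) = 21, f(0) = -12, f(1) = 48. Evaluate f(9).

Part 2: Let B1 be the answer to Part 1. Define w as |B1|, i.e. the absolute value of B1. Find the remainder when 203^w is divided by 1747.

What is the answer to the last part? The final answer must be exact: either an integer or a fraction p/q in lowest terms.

Part 1: f(3) = 1*(21) - 3*(48) + 1*(-12) = -135; iterating: f(3)=-135, f(4)=-150, f(5)=276, f(6)=591, f(7)=-387, f(8)=-1884, f(9)=-132; answer -132
Part 2: B1 = -132; w = 132; squarings mod 1747: 203^1=203, 203^2=1028, 203^4=1596, 203^8=90, 203^16=1112, 203^32=1415, 203^64=163, 203^128=364; 203^132 = 203^4 * 203^128 = 940 (mod 1747); answer 940

940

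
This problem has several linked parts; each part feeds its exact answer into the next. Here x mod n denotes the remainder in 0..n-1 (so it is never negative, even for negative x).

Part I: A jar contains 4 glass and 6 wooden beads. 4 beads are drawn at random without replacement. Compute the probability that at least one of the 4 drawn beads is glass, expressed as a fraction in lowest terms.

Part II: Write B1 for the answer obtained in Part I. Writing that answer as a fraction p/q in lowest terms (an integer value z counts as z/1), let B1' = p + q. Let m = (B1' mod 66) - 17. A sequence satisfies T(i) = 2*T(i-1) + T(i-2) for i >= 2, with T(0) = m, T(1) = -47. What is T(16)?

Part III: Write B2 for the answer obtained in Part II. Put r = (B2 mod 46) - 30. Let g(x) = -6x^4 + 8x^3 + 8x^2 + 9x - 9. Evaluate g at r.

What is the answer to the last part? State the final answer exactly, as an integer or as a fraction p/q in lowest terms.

-674091

Part I: total draws C(10,4) = 210; complement C(6,4) = 15; favorable 210 - 15 = 195; P = 13/14; answer 13/14
Part II: B1 = 13/14; threaded value p + q = 27; m = 10; T(2) = 2*(-47) + 1*(10) = -84; iterating: T(2)=-84, T(3)=-215, T(4)=-514, T(5)=-1243, T(6)=-3000, T(7)=-7243, T(8)=-17486, T(9)=-42215, T(10)=-101916, T(11)=-246047, T(12)=-594010, T(13)=-1434067, T(14)=-3462144, T(15)=-8358355, T(16)=-20178854; answer -20178854
Part III: B2 = -20178854; r = -18; -6*(-18)^4 + 8*(-18)^3 + 8*(-18)^2 + 9*(-18)^1 - 9 = (-629856) + (-46656) + (2592) + (-162) + (-9) = -674091; answer -674091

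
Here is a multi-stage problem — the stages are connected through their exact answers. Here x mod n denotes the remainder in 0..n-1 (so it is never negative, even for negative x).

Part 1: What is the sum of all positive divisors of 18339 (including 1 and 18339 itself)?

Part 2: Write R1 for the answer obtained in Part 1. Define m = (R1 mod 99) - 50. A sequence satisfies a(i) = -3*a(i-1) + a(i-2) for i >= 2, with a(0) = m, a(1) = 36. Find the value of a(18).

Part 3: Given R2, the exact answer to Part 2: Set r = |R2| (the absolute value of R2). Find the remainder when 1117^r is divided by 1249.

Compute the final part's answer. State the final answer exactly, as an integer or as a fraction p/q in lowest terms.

271

Part 1: 18339 = 3 * 6113; sigma = (1 + 3) * (1 + 6113) = 4 * 6114 = 24456; answer 24456
Part 2: R1 = 24456; m = -47; a(2) = -3*(36) + 1*(-47) = -155; iterating: a(2)=-155, a(3)=501, a(4)=-1658, a(5)=5475, a(6)=-18083, a(7)=59724, a(8)=-197255, a(9)=651489, a(10)=-2151722, a(11)=7106655, a(12)=-23471687, a(13)=77521716, a(14)=-256036835, a(15)=845632221, a(16)=-2792933498, a(17)=9224432715, a(18)=-30466231643; answer -30466231643
Part 3: R2 = -30466231643; r = 30466231643; squarings mod 1249: 1117^1=1117, 1117^2=1187, 1117^4=97, 1117^8=666, 1117^16=161, 1117^32=941, 1117^64=1189, 1117^128=1102, 1117^256=376, 1117^512=239, 1117^1024=916, 1117^2048=977, 1117^4096=293, 1117^8192=917, 1117^16384=312, 1117^32768=1171, 1117^65536=1088, 1117^131072=941, 1117^262144=1189, 1117^524288=1102, 1117^1048576=376, 1117^2097152=239, 1117^4194304=916, 1117^8388608=977, 1117^16777216=293, 1117^33554432=917, 1117^67108864=312, 1117^134217728=1171, 1117^268435456=1088, 1117^536870912=941, 1117^1073741824=1189, 1117^2147483648=1102, 1117^4294967296=376, 1117^8589934592=239, 1117^17179869184=916; 1117^30466231643 = 1117^1 * 1117^2 * 1117^8 * 1117^16 * 1117^64 * 1117^256 * 1117^1024 * 1117^2048 * 1117^16384 * 1117^32768 * 1117^65536 * 1117^262144 * 1117^524288 * 1117^2097152 * 1117^4194304 * 1117^8388608 * 1117^16777216 * 1117^33554432 * 1117^67108864 * 1117^268435456 * 1117^4294967296 * 1117^8589934592 * 1117^17179869184 = 271 (mod 1249); answer 271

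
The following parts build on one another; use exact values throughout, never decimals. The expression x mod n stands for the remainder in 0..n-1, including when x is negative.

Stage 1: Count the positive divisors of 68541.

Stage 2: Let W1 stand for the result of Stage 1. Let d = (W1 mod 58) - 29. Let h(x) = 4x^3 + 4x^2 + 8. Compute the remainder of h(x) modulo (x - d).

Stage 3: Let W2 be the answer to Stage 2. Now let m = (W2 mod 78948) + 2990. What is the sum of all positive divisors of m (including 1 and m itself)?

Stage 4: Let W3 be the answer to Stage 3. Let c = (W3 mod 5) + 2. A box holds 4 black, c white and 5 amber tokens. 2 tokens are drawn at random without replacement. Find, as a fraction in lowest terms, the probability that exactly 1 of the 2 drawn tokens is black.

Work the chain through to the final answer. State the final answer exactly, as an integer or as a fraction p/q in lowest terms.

Stage 1: 68541 = 3 * 11 * 31 * 67; number of divisors = (1+1) * (1+1) * (1+1) * (1+1) = 16; answer 16
Stage 2: W1 = 16; d = -13; remainder = value at the root: 4*(-13)^3 + 4*(-13)^2 + 8 = (-8788) + (676) + (8) = -8104; answer -8104
Stage 3: W2 = -8104; m = 73834; 73834 = 2 * 19 * 29 * 67; sigma = (1 + 2) * (1 + 19) * (1 + 29) * (1 + 67) = 3 * 20 * 30 * 68 = 122400; answer 122400
Stage 4: W3 = 122400; c = 2; total draws C(11,2) = 55; favorable C(4,1)*C(7,1) = 28; P = 28/55; answer 28/55

28/55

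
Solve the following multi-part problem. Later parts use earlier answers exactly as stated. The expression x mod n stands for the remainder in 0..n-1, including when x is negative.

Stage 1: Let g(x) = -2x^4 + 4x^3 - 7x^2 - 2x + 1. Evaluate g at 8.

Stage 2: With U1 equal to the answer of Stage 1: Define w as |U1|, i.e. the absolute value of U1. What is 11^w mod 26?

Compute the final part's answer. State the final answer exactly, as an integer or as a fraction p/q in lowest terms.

Stage 1: -2*(8)^4 + 4*(8)^3 - 7*(8)^2 - 2*(8)^1 + 1 = (-8192) + (2048) + (-448) + (-16) + (1) = -6607; answer -6607
Stage 2: U1 = -6607; w = 6607; squarings mod 26: 11^1=11, 11^2=17, 11^4=3, 11^8=9, 11^16=3, 11^32=9, 11^64=3, 11^128=9, 11^256=3, 11^512=9, 11^1024=3, 11^2048=9, 11^4096=3; 11^6607 = 11^1 * 11^2 * 11^4 * 11^8 * 11^64 * 11^128 * 11^256 * 11^2048 * 11^4096 = 15 (mod 26); answer 15

15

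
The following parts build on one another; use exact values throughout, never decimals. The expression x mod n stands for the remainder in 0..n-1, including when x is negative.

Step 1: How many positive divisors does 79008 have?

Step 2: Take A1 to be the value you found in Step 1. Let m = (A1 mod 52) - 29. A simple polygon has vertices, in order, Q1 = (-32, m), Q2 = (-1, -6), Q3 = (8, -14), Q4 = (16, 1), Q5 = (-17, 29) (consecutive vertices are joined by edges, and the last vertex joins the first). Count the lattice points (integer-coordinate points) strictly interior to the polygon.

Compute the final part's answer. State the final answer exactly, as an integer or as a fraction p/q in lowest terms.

986

Step 1: 79008 = 2^5 * 3 * 823; number of divisors = (5+1) * (1+1) * (1+1) = 24; answer 24
Step 2: A1 = 24; m = -5; cross terms: (-32*-6 - -1*-5)=187, (-1*-14 - 8*-6)=62, (8*1 - 16*-14)=232, (16*29 - -17*1)=481, (-17*-5 - -32*29)=1013; twice the area = |1975| = 1975; area = 1975/2; boundary points = 1 + 1 + 1 + 1 + 1 = 5; strictly interior points = area - boundary/2 + 1 = 986; answer 986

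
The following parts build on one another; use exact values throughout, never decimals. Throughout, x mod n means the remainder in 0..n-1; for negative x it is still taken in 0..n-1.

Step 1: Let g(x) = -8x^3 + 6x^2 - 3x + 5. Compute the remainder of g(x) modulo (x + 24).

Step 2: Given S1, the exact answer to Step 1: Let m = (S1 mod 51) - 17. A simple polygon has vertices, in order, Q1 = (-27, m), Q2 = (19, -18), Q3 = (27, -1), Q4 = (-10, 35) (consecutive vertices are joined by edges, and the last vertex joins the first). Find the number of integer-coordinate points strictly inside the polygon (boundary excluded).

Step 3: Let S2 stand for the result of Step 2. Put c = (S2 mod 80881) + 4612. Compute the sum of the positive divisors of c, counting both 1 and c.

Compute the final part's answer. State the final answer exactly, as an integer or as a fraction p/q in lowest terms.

5880

Step 1: remainder = value at the root: -8*(-24)^3 + 6*(-24)^2 - 3*(-24)^1 + 5 = (110592) + (3456) + (72) + (5) = 114125; answer 114125
Step 2: S1 = 114125; m = 21; cross terms: (-27*-18 - 19*21)=87, (19*-1 - 27*-18)=467, (27*35 - -10*-1)=935, (-10*21 - -27*35)=735; twice the area = |2224| = 2224; area = 1112; boundary points = 1 + 1 + 1 + 1 = 4; strictly interior points = area - boundary/2 + 1 = 1111; answer 1111
Step 3: S2 = 1111; c = 5723; 5723 = 59 * 97; sigma = (1 + 59) * (1 + 97) = 60 * 98 = 5880; answer 5880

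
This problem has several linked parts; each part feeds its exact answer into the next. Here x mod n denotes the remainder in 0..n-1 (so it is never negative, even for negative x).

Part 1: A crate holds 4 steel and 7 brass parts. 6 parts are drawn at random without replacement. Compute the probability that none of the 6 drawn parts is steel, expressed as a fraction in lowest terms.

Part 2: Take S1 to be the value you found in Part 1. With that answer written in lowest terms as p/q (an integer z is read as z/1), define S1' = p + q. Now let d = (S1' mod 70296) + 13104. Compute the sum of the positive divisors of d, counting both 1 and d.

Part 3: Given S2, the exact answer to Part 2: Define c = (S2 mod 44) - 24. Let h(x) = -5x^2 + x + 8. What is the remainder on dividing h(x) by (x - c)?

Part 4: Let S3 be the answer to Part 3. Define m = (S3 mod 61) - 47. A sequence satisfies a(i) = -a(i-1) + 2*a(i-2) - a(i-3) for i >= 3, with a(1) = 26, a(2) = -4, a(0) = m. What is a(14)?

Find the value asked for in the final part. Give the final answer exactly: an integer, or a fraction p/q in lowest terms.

-202297

Part 1: total draws C(11,6) = 462; favorable C(7,6) = 7; P = 1/66; answer 1/66
Part 2: S1 = 1/66; threaded value p + q = 67; d = 13171; 13171 is prime, so its only divisors are 1 and 13171; sigma = 1 + 13171 = 13172; answer 13172
Part 3: S2 = 13172; c = -8; remainder = value at the root: -5*(-8)^2 + 1*(-8)^1 + 8 = (-320) + (-8) + (8) = -320; answer -320
Part 4: S3 = -320; m = -1; a(3) = -1*(-4) + 2*(26) - 1*(-1) = 57; iterating: a(3)=57, a(4)=-91, a(5)=209, a(6)=-448, a(7)=957, a(8)=-2062, a(9)=4424, a(10)=-9505, a(11)=20415, a(12)=-43849, a(13)=94184, a(14)=-202297; answer -202297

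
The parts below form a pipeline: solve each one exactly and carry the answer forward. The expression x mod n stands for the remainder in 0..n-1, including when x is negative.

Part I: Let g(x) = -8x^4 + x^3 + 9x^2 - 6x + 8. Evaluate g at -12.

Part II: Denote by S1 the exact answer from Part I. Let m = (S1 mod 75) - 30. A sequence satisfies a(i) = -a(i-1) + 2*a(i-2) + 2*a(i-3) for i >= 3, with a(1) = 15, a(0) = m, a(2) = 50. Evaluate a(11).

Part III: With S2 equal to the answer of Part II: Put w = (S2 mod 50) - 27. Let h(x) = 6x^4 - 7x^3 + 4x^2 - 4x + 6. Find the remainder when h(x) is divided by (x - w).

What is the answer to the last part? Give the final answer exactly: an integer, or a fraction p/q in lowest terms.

156617

Part I: -8*(-12)^4 + 1*(-12)^3 + 9*(-12)^2 - 6*(-12)^1 + 8 = (-165888) + (-1728) + (1296) + (72) + (8) = -166240; answer -166240
Part II: S1 = -166240; m = 5; a(3) = -1*(50) + 2*(15) + 2*(5) = -10; iterating: a(3)=-10, a(4)=140, a(5)=-60, a(6)=320, a(7)=-160, a(8)=680, a(9)=-360, a(10)=1400, a(11)=-760; answer -760
Part III: S2 = -760; w = 13; remainder = value at the root: 6*(13)^4 - 7*(13)^3 + 4*(13)^2 - 4*(13)^1 + 6 = (171366) + (-15379) + (676) + (-52) + (6) = 156617; answer 156617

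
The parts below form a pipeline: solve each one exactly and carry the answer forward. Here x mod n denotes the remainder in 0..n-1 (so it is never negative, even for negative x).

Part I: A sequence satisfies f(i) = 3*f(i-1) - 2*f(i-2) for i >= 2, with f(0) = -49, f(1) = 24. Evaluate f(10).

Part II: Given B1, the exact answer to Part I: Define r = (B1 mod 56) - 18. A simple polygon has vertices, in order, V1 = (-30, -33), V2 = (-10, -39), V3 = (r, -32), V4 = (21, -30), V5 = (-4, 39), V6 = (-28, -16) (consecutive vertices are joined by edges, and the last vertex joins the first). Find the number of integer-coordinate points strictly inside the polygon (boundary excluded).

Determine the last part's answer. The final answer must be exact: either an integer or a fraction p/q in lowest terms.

Part I: f(2) = 3*(24) - 2*(-49) = 170; iterating: f(2)=170, f(3)=462, f(4)=1046, f(5)=2214, f(6)=4550, f(7)=9222, f(8)=18566, f(9)=37254, f(10)=74630; answer 74630
Part II: B1 = 74630; r = 20; cross terms: (-30*-39 - -10*-33)=840, (-10*-32 - 20*-39)=1100, (20*-30 - 21*-32)=72, (21*39 - -4*-30)=699, (-4*-16 - -28*39)=1156, (-28*-33 - -30*-16)=444; twice the area = |4311| = 4311; area = 4311/2; boundary points = 2 + 1 + 1 + 1 + 1 + 1 = 7; strictly interior points = area - boundary/2 + 1 = 2153; answer 2153

2153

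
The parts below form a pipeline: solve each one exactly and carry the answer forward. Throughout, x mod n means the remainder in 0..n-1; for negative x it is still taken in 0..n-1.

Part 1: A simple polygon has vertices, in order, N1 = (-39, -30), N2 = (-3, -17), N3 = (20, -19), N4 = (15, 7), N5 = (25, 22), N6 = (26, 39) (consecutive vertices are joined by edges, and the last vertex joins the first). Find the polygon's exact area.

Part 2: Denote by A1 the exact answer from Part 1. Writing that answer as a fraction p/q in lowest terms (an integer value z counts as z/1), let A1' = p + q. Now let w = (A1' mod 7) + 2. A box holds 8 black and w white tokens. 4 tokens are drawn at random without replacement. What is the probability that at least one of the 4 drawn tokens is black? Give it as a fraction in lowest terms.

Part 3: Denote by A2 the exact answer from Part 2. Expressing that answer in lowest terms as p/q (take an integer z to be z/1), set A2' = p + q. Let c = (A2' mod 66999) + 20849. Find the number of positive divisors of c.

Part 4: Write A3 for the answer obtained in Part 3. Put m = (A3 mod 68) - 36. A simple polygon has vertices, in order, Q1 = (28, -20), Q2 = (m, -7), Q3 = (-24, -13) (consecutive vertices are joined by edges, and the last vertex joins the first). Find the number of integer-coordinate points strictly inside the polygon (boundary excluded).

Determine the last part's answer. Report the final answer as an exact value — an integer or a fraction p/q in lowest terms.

195

Part 1: cross terms: (-39*-17 - -3*-30)=573, (-3*-19 - 20*-17)=397, (20*7 - 15*-19)=425, (15*22 - 25*7)=155, (25*39 - 26*22)=403, (26*-30 - -39*39)=741; twice the area = |2694| = 2694; area = 1347; answer 1347
Part 2: A1 = 1347; threaded value p + q = 1348; w = 6; total draws C(14,4) = 1001; complement C(6,4) = 15; favorable 1001 - 15 = 986; P = 986/1001; answer 986/1001
Part 3: A2 = 986/1001; threaded value p + q = 1987; c = 22836; 22836 = 2^2 * 3 * 11 * 173; number of divisors = (2+1) * (1+1) * (1+1) * (1+1) = 24; answer 24
Part 4: A3 = 24; m = -12; cross terms: (28*-7 - -12*-20)=-436, (-12*-13 - -24*-7)=-12, (-24*-20 - 28*-13)=844; twice the area = |396| = 396; area = 198; boundary points = 1 + 6 + 1 = 8; strictly interior points = area - boundary/2 + 1 = 195; answer 195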